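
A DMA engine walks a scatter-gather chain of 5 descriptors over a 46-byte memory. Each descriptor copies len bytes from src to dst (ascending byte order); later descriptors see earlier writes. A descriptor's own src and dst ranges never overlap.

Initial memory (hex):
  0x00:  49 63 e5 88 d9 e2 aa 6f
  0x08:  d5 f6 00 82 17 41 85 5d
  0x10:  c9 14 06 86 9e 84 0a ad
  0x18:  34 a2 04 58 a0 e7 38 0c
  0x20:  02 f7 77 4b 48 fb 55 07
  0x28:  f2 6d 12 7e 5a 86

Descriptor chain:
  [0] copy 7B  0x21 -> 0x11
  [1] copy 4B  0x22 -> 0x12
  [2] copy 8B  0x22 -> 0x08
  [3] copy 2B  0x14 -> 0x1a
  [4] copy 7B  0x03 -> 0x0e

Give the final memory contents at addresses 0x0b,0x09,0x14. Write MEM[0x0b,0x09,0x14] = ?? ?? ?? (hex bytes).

  after D0: wrote 7B at 0x11 = f7774b48fb5507
  after D1: wrote 4B at 0x12 = 774b48fb
  after D2: wrote 8B at 0x08 = 774b48fb5507f26d
  after D3: wrote 2B at 0x1a = 48fb
  after D4: wrote 7B at 0x0e = 88d9e2aa6f774b
query mem[0x0b]=0xfb, mem[0x09]=0x4b, mem[0x14]=0x4b

MEM[0x0b,0x09,0x14] = fb 4b 4b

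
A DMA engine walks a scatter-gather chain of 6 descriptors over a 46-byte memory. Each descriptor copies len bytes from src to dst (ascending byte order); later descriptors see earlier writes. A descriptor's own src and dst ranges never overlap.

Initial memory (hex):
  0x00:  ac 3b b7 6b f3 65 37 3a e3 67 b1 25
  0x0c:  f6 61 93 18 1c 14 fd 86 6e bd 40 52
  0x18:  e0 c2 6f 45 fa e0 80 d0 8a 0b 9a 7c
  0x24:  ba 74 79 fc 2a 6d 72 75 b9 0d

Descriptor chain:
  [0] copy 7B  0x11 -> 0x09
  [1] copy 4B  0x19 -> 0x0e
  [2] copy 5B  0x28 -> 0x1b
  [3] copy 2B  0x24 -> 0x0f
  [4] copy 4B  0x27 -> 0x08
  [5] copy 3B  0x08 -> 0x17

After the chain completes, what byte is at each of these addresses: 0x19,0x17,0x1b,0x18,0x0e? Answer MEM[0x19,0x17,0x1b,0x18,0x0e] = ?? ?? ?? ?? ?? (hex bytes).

  after D0: wrote 7B at 0x09 = 14fd866ebd4052
  after D1: wrote 4B at 0x0e = c26f45fa
  after D2: wrote 5B at 0x1b = 2a6d7275b9
  after D3: wrote 2B at 0x0f = ba74
  after D4: wrote 4B at 0x08 = fc2a6d72
  after D5: wrote 3B at 0x17 = fc2a6d
query mem[0x19]=0x6d, mem[0x17]=0xfc, mem[0x1b]=0x2a, mem[0x18]=0x2a, mem[0x0e]=0xc2

MEM[0x19,0x17,0x1b,0x18,0x0e] = 6d fc 2a 2a c2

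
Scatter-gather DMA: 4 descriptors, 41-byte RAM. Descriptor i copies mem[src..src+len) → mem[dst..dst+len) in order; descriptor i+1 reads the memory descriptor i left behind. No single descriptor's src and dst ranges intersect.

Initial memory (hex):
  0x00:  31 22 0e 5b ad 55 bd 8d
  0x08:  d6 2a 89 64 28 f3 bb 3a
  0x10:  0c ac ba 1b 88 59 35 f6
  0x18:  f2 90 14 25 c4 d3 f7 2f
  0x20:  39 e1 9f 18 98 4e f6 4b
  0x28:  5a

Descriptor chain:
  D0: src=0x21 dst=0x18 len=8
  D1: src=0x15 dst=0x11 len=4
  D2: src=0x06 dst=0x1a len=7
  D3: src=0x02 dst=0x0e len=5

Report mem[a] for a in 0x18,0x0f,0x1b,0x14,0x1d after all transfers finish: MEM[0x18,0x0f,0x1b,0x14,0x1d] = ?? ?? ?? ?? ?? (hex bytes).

  after D0: wrote 8B at 0x18 = e19f18984ef64b5a
  after D1: wrote 4B at 0x11 = 5935f6e1
  after D2: wrote 7B at 0x1a = bd8dd62a896428
  after D3: wrote 5B at 0x0e = 0e5bad55bd
query mem[0x18]=0xe1, mem[0x0f]=0x5b, mem[0x1b]=0x8d, mem[0x14]=0xe1, mem[0x1d]=0x2a

MEM[0x18,0x0f,0x1b,0x14,0x1d] = e1 5b 8d e1 2a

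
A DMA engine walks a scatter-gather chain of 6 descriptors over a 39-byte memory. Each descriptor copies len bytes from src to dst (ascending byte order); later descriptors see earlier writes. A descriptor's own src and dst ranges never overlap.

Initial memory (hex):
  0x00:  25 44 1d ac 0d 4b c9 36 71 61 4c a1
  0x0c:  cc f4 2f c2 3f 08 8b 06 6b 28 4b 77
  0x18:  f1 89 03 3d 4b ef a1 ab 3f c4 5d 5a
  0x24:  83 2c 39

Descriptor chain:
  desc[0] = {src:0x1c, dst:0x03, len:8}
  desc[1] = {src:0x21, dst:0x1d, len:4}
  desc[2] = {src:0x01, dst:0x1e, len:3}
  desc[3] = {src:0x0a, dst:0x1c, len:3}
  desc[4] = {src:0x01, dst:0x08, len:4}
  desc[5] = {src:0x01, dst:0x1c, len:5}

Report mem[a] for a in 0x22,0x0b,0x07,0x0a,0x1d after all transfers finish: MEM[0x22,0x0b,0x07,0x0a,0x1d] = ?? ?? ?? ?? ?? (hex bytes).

MEM[0x22,0x0b,0x07,0x0a,0x1d] = 5d ef 3f 4b 1d

[0] 0x1c->0x03 len=8 : 4b ef a1 ab 3f c4 5d 5a
[1] 0x21->0x1d len=4 : c4 5d 5a 83
[2] 0x01->0x1e len=3 : 44 1d 4b
[3] 0x0a->0x1c len=3 : 5a a1 cc
[4] 0x01->0x08 len=4 : 44 1d 4b ef
[5] 0x01->0x1c len=5 : 44 1d 4b ef a1
query mem[0x22]=0x5d, mem[0x0b]=0xef, mem[0x07]=0x3f, mem[0x0a]=0x4b, mem[0x1d]=0x1d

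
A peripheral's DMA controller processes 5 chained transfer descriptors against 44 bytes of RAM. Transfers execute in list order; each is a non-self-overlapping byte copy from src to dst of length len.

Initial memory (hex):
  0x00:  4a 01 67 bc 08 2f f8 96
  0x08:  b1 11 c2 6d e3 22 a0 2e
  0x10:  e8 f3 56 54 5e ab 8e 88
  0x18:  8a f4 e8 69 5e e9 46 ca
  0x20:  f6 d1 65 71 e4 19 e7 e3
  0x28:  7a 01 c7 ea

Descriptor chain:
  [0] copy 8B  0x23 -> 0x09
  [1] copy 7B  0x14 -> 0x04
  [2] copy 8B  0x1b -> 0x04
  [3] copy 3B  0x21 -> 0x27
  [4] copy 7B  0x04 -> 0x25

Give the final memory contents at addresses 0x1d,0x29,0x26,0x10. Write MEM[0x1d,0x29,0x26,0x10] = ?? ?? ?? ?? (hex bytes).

MEM[0x1d,0x29,0x26,0x10] = e9 ca 5e c7

#0 dst[0x09+8] := {0x71,0xe4,0x19,0xe7,0xe3,0x7a,0x01,0xc7}
#1 dst[0x04+7] := {0x5e,0xab,0x8e,0x88,0x8a,0xf4,0xe8}
#2 dst[0x04+8] := {0x69,0x5e,0xe9,0x46,0xca,0xf6,0xd1,0x65}
#3 dst[0x27+3] := {0xd1,0x65,0x71}
#4 dst[0x25+7] := {0x69,0x5e,0xe9,0x46,0xca,0xf6,0xd1}
query mem[0x1d]=0xe9, mem[0x29]=0xca, mem[0x26]=0x5e, mem[0x10]=0xc7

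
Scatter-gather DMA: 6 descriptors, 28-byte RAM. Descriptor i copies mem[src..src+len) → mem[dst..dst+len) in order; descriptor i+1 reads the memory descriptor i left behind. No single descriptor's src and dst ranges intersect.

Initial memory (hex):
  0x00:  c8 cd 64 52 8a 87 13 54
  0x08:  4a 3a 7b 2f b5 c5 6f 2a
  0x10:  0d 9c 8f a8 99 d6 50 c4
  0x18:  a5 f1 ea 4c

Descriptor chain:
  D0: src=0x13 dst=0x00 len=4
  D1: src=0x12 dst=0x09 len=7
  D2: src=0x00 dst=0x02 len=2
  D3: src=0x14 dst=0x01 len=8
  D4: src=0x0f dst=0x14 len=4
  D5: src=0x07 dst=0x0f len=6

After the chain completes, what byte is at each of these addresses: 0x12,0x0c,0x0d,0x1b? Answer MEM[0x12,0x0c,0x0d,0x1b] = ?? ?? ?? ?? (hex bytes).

MEM[0x12,0x0c,0x0d,0x1b] = a8 d6 50 4c

#0 dst[0x00+4] := {0xa8,0x99,0xd6,0x50}
#1 dst[0x09+7] := {0x8f,0xa8,0x99,0xd6,0x50,0xc4,0xa5}
#2 dst[0x02+2] := {0xa8,0x99}
#3 dst[0x01+8] := {0x99,0xd6,0x50,0xc4,0xa5,0xf1,0xea,0x4c}
#4 dst[0x14+4] := {0xa5,0x0d,0x9c,0x8f}
#5 dst[0x0f+6] := {0xea,0x4c,0x8f,0xa8,0x99,0xd6}
query mem[0x12]=0xa8, mem[0x0c]=0xd6, mem[0x0d]=0x50, mem[0x1b]=0x4c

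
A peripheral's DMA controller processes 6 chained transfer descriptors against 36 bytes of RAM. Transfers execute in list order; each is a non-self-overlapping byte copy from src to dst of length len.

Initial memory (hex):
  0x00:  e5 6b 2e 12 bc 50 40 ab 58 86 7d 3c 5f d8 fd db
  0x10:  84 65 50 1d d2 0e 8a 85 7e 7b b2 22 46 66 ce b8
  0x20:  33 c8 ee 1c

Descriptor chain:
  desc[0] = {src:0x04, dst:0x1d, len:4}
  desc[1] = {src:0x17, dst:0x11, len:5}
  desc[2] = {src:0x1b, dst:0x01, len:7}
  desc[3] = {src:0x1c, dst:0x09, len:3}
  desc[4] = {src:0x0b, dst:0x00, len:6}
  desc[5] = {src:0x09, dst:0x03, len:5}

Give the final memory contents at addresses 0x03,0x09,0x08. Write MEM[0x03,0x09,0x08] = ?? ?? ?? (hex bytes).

MEM[0x03,0x09,0x08] = 46 46 58

D0: mem[0x1d..0x20] <- [bc 50 40 ab]
D1: mem[0x11..0x15] <- [85 7e 7b b2 22]
D2: mem[0x01..0x07] <- [22 46 bc 50 40 ab c8]
D3: mem[0x09..0x0b] <- [46 bc 50]
D4: mem[0x00..0x05] <- [50 5f d8 fd db 84]
D5: mem[0x03..0x07] <- [46 bc 50 5f d8]
query mem[0x03]=0x46, mem[0x09]=0x46, mem[0x08]=0x58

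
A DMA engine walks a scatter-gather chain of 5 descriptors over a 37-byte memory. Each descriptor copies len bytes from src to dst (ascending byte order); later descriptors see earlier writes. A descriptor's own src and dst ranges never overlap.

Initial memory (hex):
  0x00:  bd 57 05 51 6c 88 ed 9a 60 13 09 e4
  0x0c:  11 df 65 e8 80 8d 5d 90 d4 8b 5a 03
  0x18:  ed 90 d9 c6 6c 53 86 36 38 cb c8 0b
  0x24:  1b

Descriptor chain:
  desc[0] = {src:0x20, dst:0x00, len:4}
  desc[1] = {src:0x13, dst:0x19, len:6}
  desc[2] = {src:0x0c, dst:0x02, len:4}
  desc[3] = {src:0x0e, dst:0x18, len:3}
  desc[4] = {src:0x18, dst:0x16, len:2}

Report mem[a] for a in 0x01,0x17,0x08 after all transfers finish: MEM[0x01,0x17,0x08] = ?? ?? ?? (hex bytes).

  after D0: wrote 4B at 0x00 = 38cbc80b
  after D1: wrote 6B at 0x19 = 90d48b5a03ed
  after D2: wrote 4B at 0x02 = 11df65e8
  after D3: wrote 3B at 0x18 = 65e880
  after D4: wrote 2B at 0x16 = 65e8
query mem[0x01]=0xcb, mem[0x17]=0xe8, mem[0x08]=0x60

MEM[0x01,0x17,0x08] = cb e8 60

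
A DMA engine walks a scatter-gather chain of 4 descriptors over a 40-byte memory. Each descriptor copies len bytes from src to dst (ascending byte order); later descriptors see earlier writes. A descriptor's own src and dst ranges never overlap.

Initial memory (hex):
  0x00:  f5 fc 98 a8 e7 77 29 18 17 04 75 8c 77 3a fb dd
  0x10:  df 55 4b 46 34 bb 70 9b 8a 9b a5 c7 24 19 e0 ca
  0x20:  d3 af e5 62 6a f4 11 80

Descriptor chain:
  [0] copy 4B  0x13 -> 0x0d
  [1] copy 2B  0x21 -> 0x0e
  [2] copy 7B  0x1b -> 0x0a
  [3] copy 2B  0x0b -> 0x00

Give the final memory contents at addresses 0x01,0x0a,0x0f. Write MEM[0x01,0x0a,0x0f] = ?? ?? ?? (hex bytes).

MEM[0x01,0x0a,0x0f] = 19 c7 d3

D0: mem[0x0d..0x10] <- [46 34 bb 70]
D1: mem[0x0e..0x0f] <- [af e5]
D2: mem[0x0a..0x10] <- [c7 24 19 e0 ca d3 af]
D3: mem[0x00..0x01] <- [24 19]
query mem[0x01]=0x19, mem[0x0a]=0xc7, mem[0x0f]=0xd3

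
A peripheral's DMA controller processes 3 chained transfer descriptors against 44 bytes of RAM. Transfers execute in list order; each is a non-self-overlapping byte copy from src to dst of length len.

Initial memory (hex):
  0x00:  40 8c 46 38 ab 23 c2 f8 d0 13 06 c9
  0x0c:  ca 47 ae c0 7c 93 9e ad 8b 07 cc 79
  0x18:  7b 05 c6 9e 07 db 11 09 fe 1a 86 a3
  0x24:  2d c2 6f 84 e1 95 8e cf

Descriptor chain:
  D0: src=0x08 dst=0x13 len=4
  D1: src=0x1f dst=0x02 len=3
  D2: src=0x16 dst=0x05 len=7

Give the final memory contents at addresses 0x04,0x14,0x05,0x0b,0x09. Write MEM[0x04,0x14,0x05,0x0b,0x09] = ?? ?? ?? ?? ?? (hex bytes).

D0: mem[0x13..0x16] <- [d0 13 06 c9]
D1: mem[0x02..0x04] <- [09 fe 1a]
D2: mem[0x05..0x0b] <- [c9 79 7b 05 c6 9e 07]
query mem[0x04]=0x1a, mem[0x14]=0x13, mem[0x05]=0xc9, mem[0x0b]=0x07, mem[0x09]=0xc6

MEM[0x04,0x14,0x05,0x0b,0x09] = 1a 13 c9 07 c6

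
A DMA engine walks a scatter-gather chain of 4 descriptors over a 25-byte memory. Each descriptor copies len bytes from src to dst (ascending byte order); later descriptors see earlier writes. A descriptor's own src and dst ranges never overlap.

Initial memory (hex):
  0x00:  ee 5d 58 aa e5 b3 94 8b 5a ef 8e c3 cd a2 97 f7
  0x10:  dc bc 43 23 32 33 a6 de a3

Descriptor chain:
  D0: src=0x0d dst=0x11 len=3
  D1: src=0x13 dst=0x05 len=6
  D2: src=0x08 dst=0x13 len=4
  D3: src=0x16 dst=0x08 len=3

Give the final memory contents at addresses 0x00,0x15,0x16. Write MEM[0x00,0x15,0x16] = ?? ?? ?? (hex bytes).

  after D0: wrote 3B at 0x11 = a297f7
  after D1: wrote 6B at 0x05 = f73233a6dea3
  after D2: wrote 4B at 0x13 = a6dea3c3
  after D3: wrote 3B at 0x08 = c3dea3
query mem[0x00]=0xee, mem[0x15]=0xa3, mem[0x16]=0xc3

MEM[0x00,0x15,0x16] = ee a3 c3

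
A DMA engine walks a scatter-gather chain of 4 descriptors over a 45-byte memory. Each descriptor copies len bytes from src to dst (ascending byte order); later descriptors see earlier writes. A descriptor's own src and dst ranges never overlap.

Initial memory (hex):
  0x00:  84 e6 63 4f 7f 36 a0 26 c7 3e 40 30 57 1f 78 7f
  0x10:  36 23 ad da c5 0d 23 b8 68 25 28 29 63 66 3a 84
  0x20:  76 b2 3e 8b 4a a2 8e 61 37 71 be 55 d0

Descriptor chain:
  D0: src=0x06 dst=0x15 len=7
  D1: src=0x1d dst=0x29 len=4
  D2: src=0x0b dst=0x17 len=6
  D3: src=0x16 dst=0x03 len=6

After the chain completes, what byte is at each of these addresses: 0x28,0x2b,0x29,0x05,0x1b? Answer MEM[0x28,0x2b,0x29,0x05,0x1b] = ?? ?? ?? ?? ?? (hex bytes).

MEM[0x28,0x2b,0x29,0x05,0x1b] = 37 84 66 57 7f

#0 dst[0x15+7] := {0xa0,0x26,0xc7,0x3e,0x40,0x30,0x57}
#1 dst[0x29+4] := {0x66,0x3a,0x84,0x76}
#2 dst[0x17+6] := {0x30,0x57,0x1f,0x78,0x7f,0x36}
#3 dst[0x03+6] := {0x26,0x30,0x57,0x1f,0x78,0x7f}
query mem[0x28]=0x37, mem[0x2b]=0x84, mem[0x29]=0x66, mem[0x05]=0x57, mem[0x1b]=0x7f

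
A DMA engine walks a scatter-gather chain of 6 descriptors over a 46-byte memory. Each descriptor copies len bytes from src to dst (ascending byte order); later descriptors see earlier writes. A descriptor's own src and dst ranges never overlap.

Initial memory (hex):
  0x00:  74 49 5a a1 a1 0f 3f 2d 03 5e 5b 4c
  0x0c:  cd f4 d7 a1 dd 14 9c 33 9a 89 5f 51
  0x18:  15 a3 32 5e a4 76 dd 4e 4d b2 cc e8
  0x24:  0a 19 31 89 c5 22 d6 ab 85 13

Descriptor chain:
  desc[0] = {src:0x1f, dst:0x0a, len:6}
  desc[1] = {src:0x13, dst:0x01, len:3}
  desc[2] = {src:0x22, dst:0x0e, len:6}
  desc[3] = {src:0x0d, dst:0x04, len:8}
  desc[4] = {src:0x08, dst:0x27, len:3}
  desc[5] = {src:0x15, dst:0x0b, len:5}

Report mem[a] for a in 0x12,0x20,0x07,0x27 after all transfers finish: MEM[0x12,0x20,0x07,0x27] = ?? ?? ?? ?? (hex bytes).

MEM[0x12,0x20,0x07,0x27] = 31 4d 0a 19

[0] 0x1f->0x0a len=6 : 4e 4d b2 cc e8 0a
[1] 0x13->0x01 len=3 : 33 9a 89
[2] 0x22->0x0e len=6 : cc e8 0a 19 31 89
[3] 0x0d->0x04 len=8 : cc cc e8 0a 19 31 89 9a
[4] 0x08->0x27 len=3 : 19 31 89
[5] 0x15->0x0b len=5 : 89 5f 51 15 a3
query mem[0x12]=0x31, mem[0x20]=0x4d, mem[0x07]=0x0a, mem[0x27]=0x19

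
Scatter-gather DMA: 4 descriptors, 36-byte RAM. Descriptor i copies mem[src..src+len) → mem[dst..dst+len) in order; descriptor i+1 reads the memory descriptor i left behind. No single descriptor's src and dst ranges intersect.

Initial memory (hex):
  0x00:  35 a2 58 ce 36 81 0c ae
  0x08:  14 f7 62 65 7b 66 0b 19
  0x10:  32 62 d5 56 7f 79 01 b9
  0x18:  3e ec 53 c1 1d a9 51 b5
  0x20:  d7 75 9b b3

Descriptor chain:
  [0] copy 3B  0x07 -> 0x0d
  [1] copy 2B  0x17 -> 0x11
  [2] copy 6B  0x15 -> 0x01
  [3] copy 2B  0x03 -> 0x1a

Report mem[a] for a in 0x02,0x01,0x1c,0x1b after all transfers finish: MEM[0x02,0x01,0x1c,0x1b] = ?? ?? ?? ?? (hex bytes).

MEM[0x02,0x01,0x1c,0x1b] = 01 79 1d 3e

#0 dst[0x0d+3] := {0xae,0x14,0xf7}
#1 dst[0x11+2] := {0xb9,0x3e}
#2 dst[0x01+6] := {0x79,0x01,0xb9,0x3e,0xec,0x53}
#3 dst[0x1a+2] := {0xb9,0x3e}
query mem[0x02]=0x01, mem[0x01]=0x79, mem[0x1c]=0x1d, mem[0x1b]=0x3e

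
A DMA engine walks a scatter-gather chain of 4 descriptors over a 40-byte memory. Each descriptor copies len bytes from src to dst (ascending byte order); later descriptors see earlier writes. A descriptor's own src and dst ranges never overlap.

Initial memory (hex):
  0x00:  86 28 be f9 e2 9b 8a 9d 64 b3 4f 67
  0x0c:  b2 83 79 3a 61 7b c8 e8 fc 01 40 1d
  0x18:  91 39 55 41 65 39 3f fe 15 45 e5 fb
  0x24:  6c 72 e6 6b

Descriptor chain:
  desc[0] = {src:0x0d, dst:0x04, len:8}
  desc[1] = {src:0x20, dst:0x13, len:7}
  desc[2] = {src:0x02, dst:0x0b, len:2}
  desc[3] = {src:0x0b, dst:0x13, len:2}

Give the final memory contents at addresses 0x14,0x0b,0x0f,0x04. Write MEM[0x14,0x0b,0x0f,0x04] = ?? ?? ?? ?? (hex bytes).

#0 dst[0x04+8] := {0x83,0x79,0x3a,0x61,0x7b,0xc8,0xe8,0xfc}
#1 dst[0x13+7] := {0x15,0x45,0xe5,0xfb,0x6c,0x72,0xe6}
#2 dst[0x0b+2] := {0xbe,0xf9}
#3 dst[0x13+2] := {0xbe,0xf9}
query mem[0x14]=0xf9, mem[0x0b]=0xbe, mem[0x0f]=0x3a, mem[0x04]=0x83

MEM[0x14,0x0b,0x0f,0x04] = f9 be 3a 83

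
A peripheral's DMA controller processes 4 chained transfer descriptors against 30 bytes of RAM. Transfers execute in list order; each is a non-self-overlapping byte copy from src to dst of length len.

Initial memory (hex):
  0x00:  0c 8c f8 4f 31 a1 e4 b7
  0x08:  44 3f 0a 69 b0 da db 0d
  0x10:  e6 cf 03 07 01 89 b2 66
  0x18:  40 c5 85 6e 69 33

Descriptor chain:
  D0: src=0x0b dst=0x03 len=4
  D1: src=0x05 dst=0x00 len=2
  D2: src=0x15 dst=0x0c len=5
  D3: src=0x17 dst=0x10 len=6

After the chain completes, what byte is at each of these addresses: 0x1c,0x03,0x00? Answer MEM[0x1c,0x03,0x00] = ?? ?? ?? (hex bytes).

MEM[0x1c,0x03,0x00] = 69 69 da

D0: mem[0x03..0x06] <- [69 b0 da db]
D1: mem[0x00..0x01] <- [da db]
D2: mem[0x0c..0x10] <- [89 b2 66 40 c5]
D3: mem[0x10..0x15] <- [66 40 c5 85 6e 69]
query mem[0x1c]=0x69, mem[0x03]=0x69, mem[0x00]=0xda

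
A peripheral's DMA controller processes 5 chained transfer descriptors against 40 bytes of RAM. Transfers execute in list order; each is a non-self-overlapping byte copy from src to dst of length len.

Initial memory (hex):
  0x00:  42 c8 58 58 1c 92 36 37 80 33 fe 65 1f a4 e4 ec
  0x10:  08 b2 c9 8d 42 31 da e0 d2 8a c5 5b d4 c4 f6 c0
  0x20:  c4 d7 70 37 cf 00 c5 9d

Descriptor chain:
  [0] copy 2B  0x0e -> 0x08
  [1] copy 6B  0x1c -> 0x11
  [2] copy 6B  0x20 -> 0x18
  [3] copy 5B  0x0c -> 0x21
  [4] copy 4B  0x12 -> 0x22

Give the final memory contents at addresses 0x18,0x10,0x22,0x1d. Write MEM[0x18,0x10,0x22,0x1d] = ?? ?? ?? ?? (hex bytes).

#0 dst[0x08+2] := {0xe4,0xec}
#1 dst[0x11+6] := {0xd4,0xc4,0xf6,0xc0,0xc4,0xd7}
#2 dst[0x18+6] := {0xc4,0xd7,0x70,0x37,0xcf,0x00}
#3 dst[0x21+5] := {0x1f,0xa4,0xe4,0xec,0x08}
#4 dst[0x22+4] := {0xc4,0xf6,0xc0,0xc4}
query mem[0x18]=0xc4, mem[0x10]=0x08, mem[0x22]=0xc4, mem[0x1d]=0x00

MEM[0x18,0x10,0x22,0x1d] = c4 08 c4 00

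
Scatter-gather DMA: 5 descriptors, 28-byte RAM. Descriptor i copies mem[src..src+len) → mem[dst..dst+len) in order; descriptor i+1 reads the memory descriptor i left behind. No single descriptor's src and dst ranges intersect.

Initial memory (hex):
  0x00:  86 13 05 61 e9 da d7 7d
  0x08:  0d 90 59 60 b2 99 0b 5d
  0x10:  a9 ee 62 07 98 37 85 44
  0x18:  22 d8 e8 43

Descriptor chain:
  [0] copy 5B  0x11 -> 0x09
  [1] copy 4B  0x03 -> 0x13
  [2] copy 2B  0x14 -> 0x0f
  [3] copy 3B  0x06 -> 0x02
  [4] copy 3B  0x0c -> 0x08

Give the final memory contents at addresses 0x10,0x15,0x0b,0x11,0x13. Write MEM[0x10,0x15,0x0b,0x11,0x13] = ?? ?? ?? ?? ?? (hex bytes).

MEM[0x10,0x15,0x0b,0x11,0x13] = da da 07 ee 61

#0 dst[0x09+5] := {0xee,0x62,0x07,0x98,0x37}
#1 dst[0x13+4] := {0x61,0xe9,0xda,0xd7}
#2 dst[0x0f+2] := {0xe9,0xda}
#3 dst[0x02+3] := {0xd7,0x7d,0x0d}
#4 dst[0x08+3] := {0x98,0x37,0x0b}
query mem[0x10]=0xda, mem[0x15]=0xda, mem[0x0b]=0x07, mem[0x11]=0xee, mem[0x13]=0x61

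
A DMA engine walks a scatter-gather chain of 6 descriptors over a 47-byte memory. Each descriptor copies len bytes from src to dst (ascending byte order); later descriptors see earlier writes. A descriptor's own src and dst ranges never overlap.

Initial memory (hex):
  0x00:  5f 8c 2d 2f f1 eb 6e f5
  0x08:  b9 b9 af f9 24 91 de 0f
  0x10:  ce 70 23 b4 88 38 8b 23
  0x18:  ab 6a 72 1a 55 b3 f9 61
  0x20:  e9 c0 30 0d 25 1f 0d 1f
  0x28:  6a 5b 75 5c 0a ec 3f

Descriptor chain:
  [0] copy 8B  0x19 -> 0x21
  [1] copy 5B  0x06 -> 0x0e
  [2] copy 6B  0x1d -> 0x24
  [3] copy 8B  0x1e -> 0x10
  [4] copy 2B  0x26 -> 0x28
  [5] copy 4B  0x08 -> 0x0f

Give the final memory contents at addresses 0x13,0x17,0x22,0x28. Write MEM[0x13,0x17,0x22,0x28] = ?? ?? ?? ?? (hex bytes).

#0 dst[0x21+8] := {0x6a,0x72,0x1a,0x55,0xb3,0xf9,0x61,0xe9}
#1 dst[0x0e+5] := {0x6e,0xf5,0xb9,0xb9,0xaf}
#2 dst[0x24+6] := {0xb3,0xf9,0x61,0xe9,0x6a,0x72}
#3 dst[0x10+8] := {0xf9,0x61,0xe9,0x6a,0x72,0x1a,0xb3,0xf9}
#4 dst[0x28+2] := {0x61,0xe9}
#5 dst[0x0f+4] := {0xb9,0xb9,0xaf,0xf9}
query mem[0x13]=0x6a, mem[0x17]=0xf9, mem[0x22]=0x72, mem[0x28]=0x61

MEM[0x13,0x17,0x22,0x28] = 6a f9 72 61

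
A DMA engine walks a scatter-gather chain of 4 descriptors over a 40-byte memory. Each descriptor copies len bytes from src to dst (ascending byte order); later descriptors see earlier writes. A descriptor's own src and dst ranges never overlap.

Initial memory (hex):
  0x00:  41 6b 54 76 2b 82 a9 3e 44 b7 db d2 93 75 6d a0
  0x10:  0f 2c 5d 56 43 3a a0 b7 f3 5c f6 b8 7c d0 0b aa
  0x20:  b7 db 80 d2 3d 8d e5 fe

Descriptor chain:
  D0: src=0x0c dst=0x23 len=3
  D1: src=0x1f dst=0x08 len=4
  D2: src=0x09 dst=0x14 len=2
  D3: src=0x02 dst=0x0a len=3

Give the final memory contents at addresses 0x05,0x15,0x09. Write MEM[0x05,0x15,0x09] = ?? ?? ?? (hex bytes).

MEM[0x05,0x15,0x09] = 82 db b7

[0] 0x0c->0x23 len=3 : 93 75 6d
[1] 0x1f->0x08 len=4 : aa b7 db 80
[2] 0x09->0x14 len=2 : b7 db
[3] 0x02->0x0a len=3 : 54 76 2b
query mem[0x05]=0x82, mem[0x15]=0xdb, mem[0x09]=0xb7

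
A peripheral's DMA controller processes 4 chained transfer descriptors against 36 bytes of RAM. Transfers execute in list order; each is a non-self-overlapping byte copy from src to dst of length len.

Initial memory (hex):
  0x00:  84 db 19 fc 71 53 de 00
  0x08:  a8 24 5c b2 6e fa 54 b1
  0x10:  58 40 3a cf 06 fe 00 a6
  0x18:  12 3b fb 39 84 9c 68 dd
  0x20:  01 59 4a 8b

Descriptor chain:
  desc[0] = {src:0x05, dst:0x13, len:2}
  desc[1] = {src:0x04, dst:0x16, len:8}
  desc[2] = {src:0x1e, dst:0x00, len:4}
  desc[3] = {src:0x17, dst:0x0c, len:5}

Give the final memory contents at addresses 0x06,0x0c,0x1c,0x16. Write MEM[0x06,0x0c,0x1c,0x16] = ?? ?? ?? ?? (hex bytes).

D0: mem[0x13..0x14] <- [53 de]
D1: mem[0x16..0x1d] <- [71 53 de 00 a8 24 5c b2]
D2: mem[0x00..0x03] <- [68 dd 01 59]
D3: mem[0x0c..0x10] <- [53 de 00 a8 24]
query mem[0x06]=0xde, mem[0x0c]=0x53, mem[0x1c]=0x5c, mem[0x16]=0x71

MEM[0x06,0x0c,0x1c,0x16] = de 53 5c 71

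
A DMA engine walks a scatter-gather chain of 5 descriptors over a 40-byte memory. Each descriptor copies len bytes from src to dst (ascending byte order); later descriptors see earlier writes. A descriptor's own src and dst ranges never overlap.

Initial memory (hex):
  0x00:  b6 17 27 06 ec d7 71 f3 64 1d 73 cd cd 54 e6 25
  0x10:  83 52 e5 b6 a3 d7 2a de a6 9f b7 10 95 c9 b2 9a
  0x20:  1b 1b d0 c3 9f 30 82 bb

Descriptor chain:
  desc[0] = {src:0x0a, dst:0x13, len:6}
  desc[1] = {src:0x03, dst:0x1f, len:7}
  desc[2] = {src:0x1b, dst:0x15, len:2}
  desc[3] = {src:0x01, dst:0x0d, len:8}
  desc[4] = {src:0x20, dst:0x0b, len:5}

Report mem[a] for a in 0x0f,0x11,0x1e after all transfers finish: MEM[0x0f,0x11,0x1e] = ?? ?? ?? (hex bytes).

D0: mem[0x13..0x18] <- [73 cd cd 54 e6 25]
D1: mem[0x1f..0x25] <- [06 ec d7 71 f3 64 1d]
D2: mem[0x15..0x16] <- [10 95]
D3: mem[0x0d..0x14] <- [17 27 06 ec d7 71 f3 64]
D4: mem[0x0b..0x0f] <- [ec d7 71 f3 64]
query mem[0x0f]=0x64, mem[0x11]=0xd7, mem[0x1e]=0xb2

MEM[0x0f,0x11,0x1e] = 64 d7 b2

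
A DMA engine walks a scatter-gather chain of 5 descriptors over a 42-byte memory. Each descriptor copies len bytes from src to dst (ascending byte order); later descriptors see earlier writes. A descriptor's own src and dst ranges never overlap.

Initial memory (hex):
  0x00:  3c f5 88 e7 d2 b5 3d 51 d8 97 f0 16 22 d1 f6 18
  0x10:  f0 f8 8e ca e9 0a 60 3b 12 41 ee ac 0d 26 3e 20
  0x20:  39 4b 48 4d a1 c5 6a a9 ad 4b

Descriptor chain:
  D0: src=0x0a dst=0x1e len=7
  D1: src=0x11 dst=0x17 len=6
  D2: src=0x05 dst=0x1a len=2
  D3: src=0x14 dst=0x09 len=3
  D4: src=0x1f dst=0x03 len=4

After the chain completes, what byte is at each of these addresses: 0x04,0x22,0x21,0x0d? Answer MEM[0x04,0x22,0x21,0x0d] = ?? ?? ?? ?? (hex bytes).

  after D0: wrote 7B at 0x1e = f01622d1f618f0
  after D1: wrote 6B at 0x17 = f88ecae90a60
  after D2: wrote 2B at 0x1a = b53d
  after D3: wrote 3B at 0x09 = e90a60
  after D4: wrote 4B at 0x03 = 1622d1f6
query mem[0x04]=0x22, mem[0x22]=0xf6, mem[0x21]=0xd1, mem[0x0d]=0xd1

MEM[0x04,0x22,0x21,0x0d] = 22 f6 d1 d1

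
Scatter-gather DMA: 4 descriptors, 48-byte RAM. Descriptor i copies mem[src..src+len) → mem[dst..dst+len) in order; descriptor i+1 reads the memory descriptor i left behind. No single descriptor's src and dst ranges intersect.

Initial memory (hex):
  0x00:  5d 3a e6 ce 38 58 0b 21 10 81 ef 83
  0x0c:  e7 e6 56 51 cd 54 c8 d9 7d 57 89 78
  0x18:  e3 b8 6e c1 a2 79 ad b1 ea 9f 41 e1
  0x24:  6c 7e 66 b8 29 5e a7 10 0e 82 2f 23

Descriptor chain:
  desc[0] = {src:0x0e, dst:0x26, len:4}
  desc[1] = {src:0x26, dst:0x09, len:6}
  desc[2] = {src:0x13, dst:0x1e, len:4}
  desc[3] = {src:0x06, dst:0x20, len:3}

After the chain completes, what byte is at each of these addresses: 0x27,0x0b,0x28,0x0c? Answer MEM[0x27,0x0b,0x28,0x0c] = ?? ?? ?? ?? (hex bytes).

  after D0: wrote 4B at 0x26 = 5651cd54
  after D1: wrote 6B at 0x09 = 5651cd54a710
  after D2: wrote 4B at 0x1e = d97d5789
  after D3: wrote 3B at 0x20 = 0b2110
query mem[0x27]=0x51, mem[0x0b]=0xcd, mem[0x28]=0xcd, mem[0x0c]=0x54

MEM[0x27,0x0b,0x28,0x0c] = 51 cd cd 54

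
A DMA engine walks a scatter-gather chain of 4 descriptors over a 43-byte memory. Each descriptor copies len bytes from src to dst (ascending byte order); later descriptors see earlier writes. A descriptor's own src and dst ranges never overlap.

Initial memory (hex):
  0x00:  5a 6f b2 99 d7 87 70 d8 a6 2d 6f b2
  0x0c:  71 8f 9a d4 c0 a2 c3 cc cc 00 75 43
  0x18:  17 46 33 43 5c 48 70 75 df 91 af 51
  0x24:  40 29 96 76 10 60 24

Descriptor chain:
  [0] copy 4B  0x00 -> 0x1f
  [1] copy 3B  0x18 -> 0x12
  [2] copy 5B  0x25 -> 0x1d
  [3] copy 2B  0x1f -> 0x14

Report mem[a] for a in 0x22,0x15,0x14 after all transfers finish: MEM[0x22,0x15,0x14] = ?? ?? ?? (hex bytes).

MEM[0x22,0x15,0x14] = 99 10 76

  after D0: wrote 4B at 0x1f = 5a6fb299
  after D1: wrote 3B at 0x12 = 174633
  after D2: wrote 5B at 0x1d = 2996761060
  after D3: wrote 2B at 0x14 = 7610
query mem[0x22]=0x99, mem[0x15]=0x10, mem[0x14]=0x76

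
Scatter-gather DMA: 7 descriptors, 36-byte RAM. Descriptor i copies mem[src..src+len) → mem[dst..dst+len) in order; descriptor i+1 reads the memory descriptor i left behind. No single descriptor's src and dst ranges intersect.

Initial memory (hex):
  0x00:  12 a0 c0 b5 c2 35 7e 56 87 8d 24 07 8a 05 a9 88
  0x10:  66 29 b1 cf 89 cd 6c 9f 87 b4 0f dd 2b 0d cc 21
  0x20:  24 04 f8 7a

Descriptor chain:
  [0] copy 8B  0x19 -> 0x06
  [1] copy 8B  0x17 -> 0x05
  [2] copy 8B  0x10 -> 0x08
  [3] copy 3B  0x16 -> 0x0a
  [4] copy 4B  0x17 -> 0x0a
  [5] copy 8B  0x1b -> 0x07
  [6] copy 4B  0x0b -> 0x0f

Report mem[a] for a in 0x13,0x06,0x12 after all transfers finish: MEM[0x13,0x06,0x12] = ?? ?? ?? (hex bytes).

MEM[0x13,0x06,0x12] = cf 87 f8

D0: mem[0x06..0x0d] <- [b4 0f dd 2b 0d cc 21 24]
D1: mem[0x05..0x0c] <- [9f 87 b4 0f dd 2b 0d cc]
D2: mem[0x08..0x0f] <- [66 29 b1 cf 89 cd 6c 9f]
D3: mem[0x0a..0x0c] <- [6c 9f 87]
D4: mem[0x0a..0x0d] <- [9f 87 b4 0f]
D5: mem[0x07..0x0e] <- [dd 2b 0d cc 21 24 04 f8]
D6: mem[0x0f..0x12] <- [21 24 04 f8]
query mem[0x13]=0xcf, mem[0x06]=0x87, mem[0x12]=0xf8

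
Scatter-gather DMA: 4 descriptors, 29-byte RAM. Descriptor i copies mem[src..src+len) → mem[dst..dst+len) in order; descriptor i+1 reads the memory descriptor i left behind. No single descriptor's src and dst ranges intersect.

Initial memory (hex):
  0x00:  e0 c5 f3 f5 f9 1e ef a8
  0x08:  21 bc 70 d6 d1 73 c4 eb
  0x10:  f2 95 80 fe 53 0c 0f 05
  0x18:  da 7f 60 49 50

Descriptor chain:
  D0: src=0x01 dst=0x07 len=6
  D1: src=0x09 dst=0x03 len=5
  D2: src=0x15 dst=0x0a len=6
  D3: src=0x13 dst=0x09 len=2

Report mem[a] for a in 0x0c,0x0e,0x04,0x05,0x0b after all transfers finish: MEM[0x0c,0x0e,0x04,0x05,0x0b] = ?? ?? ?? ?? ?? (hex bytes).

[0] 0x01->0x07 len=6 : c5 f3 f5 f9 1e ef
[1] 0x09->0x03 len=5 : f5 f9 1e ef 73
[2] 0x15->0x0a len=6 : 0c 0f 05 da 7f 60
[3] 0x13->0x09 len=2 : fe 53
query mem[0x0c]=0x05, mem[0x0e]=0x7f, mem[0x04]=0xf9, mem[0x05]=0x1e, mem[0x0b]=0x0f

MEM[0x0c,0x0e,0x04,0x05,0x0b] = 05 7f f9 1e 0f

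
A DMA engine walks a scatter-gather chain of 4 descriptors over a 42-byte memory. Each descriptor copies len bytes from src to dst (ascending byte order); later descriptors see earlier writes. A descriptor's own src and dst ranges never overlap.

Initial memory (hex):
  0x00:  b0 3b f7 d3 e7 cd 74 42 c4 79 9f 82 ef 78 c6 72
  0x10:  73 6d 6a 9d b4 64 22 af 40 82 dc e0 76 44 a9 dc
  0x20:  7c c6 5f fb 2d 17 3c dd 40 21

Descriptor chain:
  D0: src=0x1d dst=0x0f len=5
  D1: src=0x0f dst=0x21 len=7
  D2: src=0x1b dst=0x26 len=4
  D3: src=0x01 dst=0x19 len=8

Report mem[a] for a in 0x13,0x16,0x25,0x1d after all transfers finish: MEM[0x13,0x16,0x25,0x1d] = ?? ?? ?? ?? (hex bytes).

#0 dst[0x0f+5] := {0x44,0xa9,0xdc,0x7c,0xc6}
#1 dst[0x21+7] := {0x44,0xa9,0xdc,0x7c,0xc6,0xb4,0x64}
#2 dst[0x26+4] := {0xe0,0x76,0x44,0xa9}
#3 dst[0x19+8] := {0x3b,0xf7,0xd3,0xe7,0xcd,0x74,0x42,0xc4}
query mem[0x13]=0xc6, mem[0x16]=0x22, mem[0x25]=0xc6, mem[0x1d]=0xcd

MEM[0x13,0x16,0x25,0x1d] = c6 22 c6 cd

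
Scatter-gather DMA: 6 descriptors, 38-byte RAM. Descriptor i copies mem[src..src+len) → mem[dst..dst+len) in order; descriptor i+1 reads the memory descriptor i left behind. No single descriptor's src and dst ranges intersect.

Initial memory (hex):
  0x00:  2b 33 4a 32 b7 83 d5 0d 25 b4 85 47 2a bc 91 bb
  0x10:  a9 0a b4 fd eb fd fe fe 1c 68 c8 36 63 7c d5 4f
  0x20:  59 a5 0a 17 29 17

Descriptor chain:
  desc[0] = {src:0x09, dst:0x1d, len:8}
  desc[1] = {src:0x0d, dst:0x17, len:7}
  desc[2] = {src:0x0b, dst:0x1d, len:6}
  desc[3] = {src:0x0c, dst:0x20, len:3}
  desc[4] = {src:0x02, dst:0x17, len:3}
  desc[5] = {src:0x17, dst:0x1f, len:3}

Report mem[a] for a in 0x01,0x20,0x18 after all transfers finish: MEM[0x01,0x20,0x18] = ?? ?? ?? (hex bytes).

#0 dst[0x1d+8] := {0xb4,0x85,0x47,0x2a,0xbc,0x91,0xbb,0xa9}
#1 dst[0x17+7] := {0xbc,0x91,0xbb,0xa9,0x0a,0xb4,0xfd}
#2 dst[0x1d+6] := {0x47,0x2a,0xbc,0x91,0xbb,0xa9}
#3 dst[0x20+3] := {0x2a,0xbc,0x91}
#4 dst[0x17+3] := {0x4a,0x32,0xb7}
#5 dst[0x1f+3] := {0x4a,0x32,0xb7}
query mem[0x01]=0x33, mem[0x20]=0x32, mem[0x18]=0x32

MEM[0x01,0x20,0x18] = 33 32 32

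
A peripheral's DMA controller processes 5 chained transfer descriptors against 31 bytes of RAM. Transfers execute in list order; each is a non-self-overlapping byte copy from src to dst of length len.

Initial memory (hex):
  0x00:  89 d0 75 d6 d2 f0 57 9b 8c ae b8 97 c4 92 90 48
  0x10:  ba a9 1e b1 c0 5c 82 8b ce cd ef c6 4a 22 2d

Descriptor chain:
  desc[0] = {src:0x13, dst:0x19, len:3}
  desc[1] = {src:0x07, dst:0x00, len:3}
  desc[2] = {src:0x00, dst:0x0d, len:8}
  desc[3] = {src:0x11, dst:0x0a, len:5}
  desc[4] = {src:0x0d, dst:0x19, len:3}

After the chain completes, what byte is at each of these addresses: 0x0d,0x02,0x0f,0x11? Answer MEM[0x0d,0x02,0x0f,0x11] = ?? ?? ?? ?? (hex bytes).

MEM[0x0d,0x02,0x0f,0x11] = 9b ae ae d2

D0: mem[0x19..0x1b] <- [b1 c0 5c]
D1: mem[0x00..0x02] <- [9b 8c ae]
D2: mem[0x0d..0x14] <- [9b 8c ae d6 d2 f0 57 9b]
D3: mem[0x0a..0x0e] <- [d2 f0 57 9b 5c]
D4: mem[0x19..0x1b] <- [9b 5c ae]
query mem[0x0d]=0x9b, mem[0x02]=0xae, mem[0x0f]=0xae, mem[0x11]=0xd2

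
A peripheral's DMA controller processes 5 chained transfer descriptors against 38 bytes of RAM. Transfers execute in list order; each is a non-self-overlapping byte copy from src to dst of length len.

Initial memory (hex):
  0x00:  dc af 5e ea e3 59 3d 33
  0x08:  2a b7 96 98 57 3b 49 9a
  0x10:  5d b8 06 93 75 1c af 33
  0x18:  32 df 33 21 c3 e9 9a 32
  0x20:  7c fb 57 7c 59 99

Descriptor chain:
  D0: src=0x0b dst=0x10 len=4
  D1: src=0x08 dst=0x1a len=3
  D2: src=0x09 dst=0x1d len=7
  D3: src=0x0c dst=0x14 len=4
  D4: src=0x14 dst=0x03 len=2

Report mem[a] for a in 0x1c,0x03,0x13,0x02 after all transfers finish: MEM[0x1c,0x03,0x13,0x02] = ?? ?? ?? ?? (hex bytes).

MEM[0x1c,0x03,0x13,0x02] = 96 57 49 5e

[0] 0x0b->0x10 len=4 : 98 57 3b 49
[1] 0x08->0x1a len=3 : 2a b7 96
[2] 0x09->0x1d len=7 : b7 96 98 57 3b 49 9a
[3] 0x0c->0x14 len=4 : 57 3b 49 9a
[4] 0x14->0x03 len=2 : 57 3b
query mem[0x1c]=0x96, mem[0x03]=0x57, mem[0x13]=0x49, mem[0x02]=0x5e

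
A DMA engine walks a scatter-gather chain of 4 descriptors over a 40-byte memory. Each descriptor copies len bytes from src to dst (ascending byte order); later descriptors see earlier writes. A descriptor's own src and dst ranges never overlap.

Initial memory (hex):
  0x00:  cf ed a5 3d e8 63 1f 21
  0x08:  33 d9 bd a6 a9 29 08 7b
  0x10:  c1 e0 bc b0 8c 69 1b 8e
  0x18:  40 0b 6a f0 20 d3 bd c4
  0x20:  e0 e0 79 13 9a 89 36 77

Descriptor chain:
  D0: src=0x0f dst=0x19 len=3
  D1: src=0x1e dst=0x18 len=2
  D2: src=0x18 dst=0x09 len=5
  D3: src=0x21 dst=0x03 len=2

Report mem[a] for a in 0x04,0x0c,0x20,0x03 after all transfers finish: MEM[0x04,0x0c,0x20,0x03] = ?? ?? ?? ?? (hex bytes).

MEM[0x04,0x0c,0x20,0x03] = 79 e0 e0 e0

#0 dst[0x19+3] := {0x7b,0xc1,0xe0}
#1 dst[0x18+2] := {0xbd,0xc4}
#2 dst[0x09+5] := {0xbd,0xc4,0xc1,0xe0,0x20}
#3 dst[0x03+2] := {0xe0,0x79}
query mem[0x04]=0x79, mem[0x0c]=0xe0, mem[0x20]=0xe0, mem[0x03]=0xe0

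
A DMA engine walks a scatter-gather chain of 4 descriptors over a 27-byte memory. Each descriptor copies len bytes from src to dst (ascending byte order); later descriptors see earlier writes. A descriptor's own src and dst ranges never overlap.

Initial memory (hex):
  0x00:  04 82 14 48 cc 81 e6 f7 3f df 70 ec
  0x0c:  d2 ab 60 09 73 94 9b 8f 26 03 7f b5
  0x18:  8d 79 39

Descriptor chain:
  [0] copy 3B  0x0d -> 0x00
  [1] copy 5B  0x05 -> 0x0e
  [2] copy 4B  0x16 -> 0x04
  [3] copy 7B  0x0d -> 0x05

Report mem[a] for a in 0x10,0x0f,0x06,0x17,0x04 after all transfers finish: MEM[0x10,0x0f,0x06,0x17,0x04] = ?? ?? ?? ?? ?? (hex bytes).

MEM[0x10,0x0f,0x06,0x17,0x04] = f7 e6 81 b5 7f

  after D0: wrote 3B at 0x00 = ab6009
  after D1: wrote 5B at 0x0e = 81e6f73fdf
  after D2: wrote 4B at 0x04 = 7fb58d79
  after D3: wrote 7B at 0x05 = ab81e6f73fdf8f
query mem[0x10]=0xf7, mem[0x0f]=0xe6, mem[0x06]=0x81, mem[0x17]=0xb5, mem[0x04]=0x7f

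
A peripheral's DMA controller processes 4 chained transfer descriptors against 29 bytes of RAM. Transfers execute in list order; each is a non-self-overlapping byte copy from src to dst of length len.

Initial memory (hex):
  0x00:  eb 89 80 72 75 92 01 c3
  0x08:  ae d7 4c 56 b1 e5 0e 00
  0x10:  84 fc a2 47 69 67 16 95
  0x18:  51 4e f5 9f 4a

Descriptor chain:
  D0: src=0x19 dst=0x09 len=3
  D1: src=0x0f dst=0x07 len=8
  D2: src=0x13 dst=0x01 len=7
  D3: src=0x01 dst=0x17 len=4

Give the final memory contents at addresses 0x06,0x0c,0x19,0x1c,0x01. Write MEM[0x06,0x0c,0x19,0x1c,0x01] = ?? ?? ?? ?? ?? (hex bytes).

[0] 0x19->0x09 len=3 : 4e f5 9f
[1] 0x0f->0x07 len=8 : 00 84 fc a2 47 69 67 16
[2] 0x13->0x01 len=7 : 47 69 67 16 95 51 4e
[3] 0x01->0x17 len=4 : 47 69 67 16
query mem[0x06]=0x51, mem[0x0c]=0x69, mem[0x19]=0x67, mem[0x1c]=0x4a, mem[0x01]=0x47

MEM[0x06,0x0c,0x19,0x1c,0x01] = 51 69 67 4a 47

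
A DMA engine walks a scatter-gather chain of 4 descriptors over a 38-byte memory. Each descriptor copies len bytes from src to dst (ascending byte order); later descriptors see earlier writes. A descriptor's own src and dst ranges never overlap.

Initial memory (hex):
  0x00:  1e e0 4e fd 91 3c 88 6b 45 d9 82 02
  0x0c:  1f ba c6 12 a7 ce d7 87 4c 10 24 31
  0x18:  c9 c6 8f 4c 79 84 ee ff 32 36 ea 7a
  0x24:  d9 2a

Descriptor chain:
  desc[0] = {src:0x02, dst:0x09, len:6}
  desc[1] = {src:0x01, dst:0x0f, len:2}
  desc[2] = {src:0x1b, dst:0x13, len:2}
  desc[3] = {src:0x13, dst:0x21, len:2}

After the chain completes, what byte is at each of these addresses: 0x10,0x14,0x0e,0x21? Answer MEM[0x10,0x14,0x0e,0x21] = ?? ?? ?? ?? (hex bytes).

MEM[0x10,0x14,0x0e,0x21] = 4e 79 6b 4c

D0: mem[0x09..0x0e] <- [4e fd 91 3c 88 6b]
D1: mem[0x0f..0x10] <- [e0 4e]
D2: mem[0x13..0x14] <- [4c 79]
D3: mem[0x21..0x22] <- [4c 79]
query mem[0x10]=0x4e, mem[0x14]=0x79, mem[0x0e]=0x6b, mem[0x21]=0x4c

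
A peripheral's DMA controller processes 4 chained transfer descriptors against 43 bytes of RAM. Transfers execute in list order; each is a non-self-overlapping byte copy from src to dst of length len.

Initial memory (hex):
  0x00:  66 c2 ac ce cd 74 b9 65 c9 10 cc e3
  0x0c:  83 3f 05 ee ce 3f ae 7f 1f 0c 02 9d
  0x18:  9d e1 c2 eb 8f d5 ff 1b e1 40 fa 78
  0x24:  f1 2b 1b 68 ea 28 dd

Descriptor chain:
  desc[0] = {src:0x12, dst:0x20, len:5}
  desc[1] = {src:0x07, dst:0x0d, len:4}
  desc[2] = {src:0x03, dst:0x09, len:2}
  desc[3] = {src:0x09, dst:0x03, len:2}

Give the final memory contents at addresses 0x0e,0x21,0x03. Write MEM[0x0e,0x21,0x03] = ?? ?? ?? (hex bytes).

#0 dst[0x20+5] := {0xae,0x7f,0x1f,0x0c,0x02}
#1 dst[0x0d+4] := {0x65,0xc9,0x10,0xcc}
#2 dst[0x09+2] := {0xce,0xcd}
#3 dst[0x03+2] := {0xce,0xcd}
query mem[0x0e]=0xc9, mem[0x21]=0x7f, mem[0x03]=0xce

MEM[0x0e,0x21,0x03] = c9 7f ce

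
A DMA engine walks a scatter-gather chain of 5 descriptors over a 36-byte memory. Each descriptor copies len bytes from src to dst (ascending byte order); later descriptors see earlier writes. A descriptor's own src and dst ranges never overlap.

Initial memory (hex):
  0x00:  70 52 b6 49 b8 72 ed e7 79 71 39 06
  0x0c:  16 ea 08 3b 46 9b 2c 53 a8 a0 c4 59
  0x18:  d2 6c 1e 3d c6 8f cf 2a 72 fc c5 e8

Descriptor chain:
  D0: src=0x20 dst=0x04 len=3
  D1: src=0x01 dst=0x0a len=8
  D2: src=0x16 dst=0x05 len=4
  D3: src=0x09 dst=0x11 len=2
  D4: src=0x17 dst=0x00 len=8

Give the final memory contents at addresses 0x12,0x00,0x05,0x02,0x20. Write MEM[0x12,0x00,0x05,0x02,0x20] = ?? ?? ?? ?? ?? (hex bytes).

D0: mem[0x04..0x06] <- [72 fc c5]
D1: mem[0x0a..0x11] <- [52 b6 49 72 fc c5 e7 79]
D2: mem[0x05..0x08] <- [c4 59 d2 6c]
D3: mem[0x11..0x12] <- [71 52]
D4: mem[0x00..0x07] <- [59 d2 6c 1e 3d c6 8f cf]
query mem[0x12]=0x52, mem[0x00]=0x59, mem[0x05]=0xc6, mem[0x02]=0x6c, mem[0x20]=0x72

MEM[0x12,0x00,0x05,0x02,0x20] = 52 59 c6 6c 72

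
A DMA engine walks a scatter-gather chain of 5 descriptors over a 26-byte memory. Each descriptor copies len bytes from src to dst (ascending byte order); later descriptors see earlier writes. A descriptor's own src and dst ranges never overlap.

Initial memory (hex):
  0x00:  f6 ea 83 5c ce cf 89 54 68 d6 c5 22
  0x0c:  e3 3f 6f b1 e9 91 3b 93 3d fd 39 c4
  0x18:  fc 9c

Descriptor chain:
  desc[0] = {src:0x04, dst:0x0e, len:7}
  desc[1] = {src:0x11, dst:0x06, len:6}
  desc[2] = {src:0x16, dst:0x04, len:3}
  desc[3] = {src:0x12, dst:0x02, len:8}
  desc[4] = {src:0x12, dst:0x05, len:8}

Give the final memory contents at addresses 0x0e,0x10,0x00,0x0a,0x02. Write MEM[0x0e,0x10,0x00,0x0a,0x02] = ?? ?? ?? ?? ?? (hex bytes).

#0 dst[0x0e+7] := {0xce,0xcf,0x89,0x54,0x68,0xd6,0xc5}
#1 dst[0x06+6] := {0x54,0x68,0xd6,0xc5,0xfd,0x39}
#2 dst[0x04+3] := {0x39,0xc4,0xfc}
#3 dst[0x02+8] := {0x68,0xd6,0xc5,0xfd,0x39,0xc4,0xfc,0x9c}
#4 dst[0x05+8] := {0x68,0xd6,0xc5,0xfd,0x39,0xc4,0xfc,0x9c}
query mem[0x0e]=0xce, mem[0x10]=0x89, mem[0x00]=0xf6, mem[0x0a]=0xc4, mem[0x02]=0x68

MEM[0x0e,0x10,0x00,0x0a,0x02] = ce 89 f6 c4 68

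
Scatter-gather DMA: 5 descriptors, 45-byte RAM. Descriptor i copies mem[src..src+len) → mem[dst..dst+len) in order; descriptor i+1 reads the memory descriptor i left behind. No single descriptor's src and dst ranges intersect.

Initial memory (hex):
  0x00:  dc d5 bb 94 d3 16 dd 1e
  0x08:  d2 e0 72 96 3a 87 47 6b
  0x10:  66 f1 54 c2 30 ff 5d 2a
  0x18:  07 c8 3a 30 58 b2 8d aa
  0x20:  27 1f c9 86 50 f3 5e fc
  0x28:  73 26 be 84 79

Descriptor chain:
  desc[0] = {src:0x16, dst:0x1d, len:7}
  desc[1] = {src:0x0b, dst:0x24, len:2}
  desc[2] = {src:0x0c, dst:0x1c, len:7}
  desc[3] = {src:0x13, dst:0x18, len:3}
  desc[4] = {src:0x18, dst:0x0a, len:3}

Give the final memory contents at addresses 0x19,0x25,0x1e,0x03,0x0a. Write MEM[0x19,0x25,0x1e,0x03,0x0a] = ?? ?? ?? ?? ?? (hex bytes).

#0 dst[0x1d+7] := {0x5d,0x2a,0x07,0xc8,0x3a,0x30,0x58}
#1 dst[0x24+2] := {0x96,0x3a}
#2 dst[0x1c+7] := {0x3a,0x87,0x47,0x6b,0x66,0xf1,0x54}
#3 dst[0x18+3] := {0xc2,0x30,0xff}
#4 dst[0x0a+3] := {0xc2,0x30,0xff}
query mem[0x19]=0x30, mem[0x25]=0x3a, mem[0x1e]=0x47, mem[0x03]=0x94, mem[0x0a]=0xc2

MEM[0x19,0x25,0x1e,0x03,0x0a] = 30 3a 47 94 c2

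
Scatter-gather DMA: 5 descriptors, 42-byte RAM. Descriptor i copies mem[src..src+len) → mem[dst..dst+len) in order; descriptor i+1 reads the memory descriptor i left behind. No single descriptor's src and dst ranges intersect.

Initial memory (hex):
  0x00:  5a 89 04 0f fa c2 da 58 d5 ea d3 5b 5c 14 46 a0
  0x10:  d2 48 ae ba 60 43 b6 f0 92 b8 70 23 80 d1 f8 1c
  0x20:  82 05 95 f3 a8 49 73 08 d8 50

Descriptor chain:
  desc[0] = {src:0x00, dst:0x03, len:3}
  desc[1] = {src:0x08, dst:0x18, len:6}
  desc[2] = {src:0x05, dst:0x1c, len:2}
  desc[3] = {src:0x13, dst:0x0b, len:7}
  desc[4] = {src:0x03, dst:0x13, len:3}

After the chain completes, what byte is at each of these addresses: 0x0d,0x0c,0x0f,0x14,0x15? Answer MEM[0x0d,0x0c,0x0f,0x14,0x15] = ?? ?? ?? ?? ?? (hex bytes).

  after D0: wrote 3B at 0x03 = 5a8904
  after D1: wrote 6B at 0x18 = d5ead35b5c14
  after D2: wrote 2B at 0x1c = 04da
  after D3: wrote 7B at 0x0b = ba6043b6f0d5ea
  after D4: wrote 3B at 0x13 = 5a8904
query mem[0x0d]=0x43, mem[0x0c]=0x60, mem[0x0f]=0xf0, mem[0x14]=0x89, mem[0x15]=0x04

MEM[0x0d,0x0c,0x0f,0x14,0x15] = 43 60 f0 89 04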